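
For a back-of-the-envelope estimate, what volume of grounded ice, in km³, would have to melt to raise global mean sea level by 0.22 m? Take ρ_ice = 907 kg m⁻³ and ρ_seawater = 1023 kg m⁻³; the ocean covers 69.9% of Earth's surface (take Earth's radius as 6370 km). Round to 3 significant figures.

Required water volume = Δh × A = 0.22 m × 3.56×10^14 m² = 7.841×10^13 m³ = 7.841×10^4 km³.
Ice volume = water volume × ρ_w/ρ_ice = 7.841×10^4 × 1023/907 = 8.84×10^4 km³.

≈ 8.84×10^4 km³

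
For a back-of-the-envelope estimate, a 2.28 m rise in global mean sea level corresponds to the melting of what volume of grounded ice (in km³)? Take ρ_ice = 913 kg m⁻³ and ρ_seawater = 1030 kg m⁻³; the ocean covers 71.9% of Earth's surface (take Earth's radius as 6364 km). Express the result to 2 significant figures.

Required water volume = Δh × A = 2.28 m × 3.66×10^14 m² = 8.343×10^14 m³ = 8.343×10^5 km³.
Ice volume = water volume × ρ_w/ρ_ice = 8.343×10^5 × 1030/913 = 9.4×10^5 km³.

≈ 9.4×10^5 km³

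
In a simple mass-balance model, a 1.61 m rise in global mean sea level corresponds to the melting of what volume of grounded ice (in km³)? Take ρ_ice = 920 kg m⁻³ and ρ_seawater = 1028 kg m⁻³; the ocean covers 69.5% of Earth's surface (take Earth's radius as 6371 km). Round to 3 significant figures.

Required water volume = Δh × A = 1.61 m × 3.54×10^14 m² = 5.707×10^14 m³ = 5.707×10^5 km³.
Ice volume = water volume × ρ_w/ρ_ice = 5.707×10^5 × 1028/920 = 6.38×10^5 km³.

≈ 6.38×10^5 km³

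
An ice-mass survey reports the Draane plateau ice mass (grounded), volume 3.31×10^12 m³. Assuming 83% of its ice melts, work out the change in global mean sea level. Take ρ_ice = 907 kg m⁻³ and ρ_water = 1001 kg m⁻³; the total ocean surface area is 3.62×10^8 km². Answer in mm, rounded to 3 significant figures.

≈ 6.88 mm

Draane: 0.83 × 3.31×10^12 m³ × (907/1001) = 2.489×10^12 m³ of water.
Spread over 3.62×10^14 m² of ocean, Δh = 2.489×10^12 / 3.62×10^14 = 6.88×10^-3 m = 6.88 mm.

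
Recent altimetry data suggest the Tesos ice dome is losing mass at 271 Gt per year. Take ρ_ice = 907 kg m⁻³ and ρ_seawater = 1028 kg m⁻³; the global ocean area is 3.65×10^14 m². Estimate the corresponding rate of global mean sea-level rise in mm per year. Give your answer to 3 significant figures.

ρ_w = 1028 kg m⁻³. Annual water volume added = 271 Gt / ρ_w = 2.710×10^14 kg / 1028 kg m⁻³ = 2.636×10^11 m³.
Δh per year = 2.636×10^11 / 3.65×10^14 = 7.22×10^-4 m = 0.722 mm.

≈ 0.722 mm/yr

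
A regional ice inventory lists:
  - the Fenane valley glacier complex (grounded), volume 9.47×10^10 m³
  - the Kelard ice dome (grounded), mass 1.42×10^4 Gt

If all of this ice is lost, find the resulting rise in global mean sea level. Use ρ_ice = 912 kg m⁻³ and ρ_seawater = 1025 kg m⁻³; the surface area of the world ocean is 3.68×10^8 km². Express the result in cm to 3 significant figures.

≈ 3.79 cm

Fenane: 9.47×10^10 m³ × (912/1025) = 8.426×10^10 m³ of water.
Kelard: 1.42×10^4 Gt = 1.420×10^16 kg; dividing by ρ_w = 1025 kg m⁻³ gives 1.385×10^13 m³ of water.
Total added water ≈ 1.394×10^13 m³ over 3.68×10^14 m² → Δh = 0.0379 m = 3.79 cm.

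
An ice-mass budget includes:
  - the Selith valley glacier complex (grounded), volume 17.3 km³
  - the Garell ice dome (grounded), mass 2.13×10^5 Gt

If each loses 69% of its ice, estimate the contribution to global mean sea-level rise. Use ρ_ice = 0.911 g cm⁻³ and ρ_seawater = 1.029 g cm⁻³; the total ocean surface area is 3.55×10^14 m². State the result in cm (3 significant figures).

Selith: 0.69 × 17.3 km³ × (911/1029) = 10.57 km³ of water.
Garell: 0.69 × 2.13×10^5 Gt = 1.470×10^17 kg; dividing by ρ_w = 1.029 g cm⁻³ = 1029 kg m⁻³ gives 1.428×10^14 m³ of water.
Total added water ≈ 1.428×10^14 m³ over 3.55×10^14 m² → Δh = 0.402 m = 40.2 cm.

≈ 40.2 cm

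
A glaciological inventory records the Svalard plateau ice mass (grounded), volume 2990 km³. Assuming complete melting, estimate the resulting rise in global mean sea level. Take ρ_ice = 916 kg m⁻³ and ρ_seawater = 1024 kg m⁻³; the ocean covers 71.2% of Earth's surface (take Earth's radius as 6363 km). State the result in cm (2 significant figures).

≈ 0.74 cm

Svalard: 2990 km³ × (916/1024) = 2675 km³ of water.
Spread over 3.62×10^14 m² of ocean, Δh = 2.675×10^12 / 3.62×10^14 = 7.38×10^-3 m = 0.74 cm.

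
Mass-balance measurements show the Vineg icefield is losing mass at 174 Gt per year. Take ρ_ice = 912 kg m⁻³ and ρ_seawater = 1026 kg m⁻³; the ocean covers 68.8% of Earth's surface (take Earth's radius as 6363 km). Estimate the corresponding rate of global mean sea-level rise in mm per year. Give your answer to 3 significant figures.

ρ_w = 1026 kg m⁻³. Annual water volume added = 174 Gt / ρ_w = 1.740×10^14 kg / 1026 kg m⁻³ = 1.696×10^11 m³.
Δh per year = 1.696×10^11 / 3.50×10^14 = 4.84×10^-4 m = 0.484 mm.

≈ 0.484 mm/yr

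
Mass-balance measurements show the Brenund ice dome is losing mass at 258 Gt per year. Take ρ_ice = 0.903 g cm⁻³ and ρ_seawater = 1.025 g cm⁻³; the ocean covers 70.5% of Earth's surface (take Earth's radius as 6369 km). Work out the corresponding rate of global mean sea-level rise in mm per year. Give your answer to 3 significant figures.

ρ_w = 1.025 g cm⁻³ = 1025 kg m⁻³. Annual water volume added = 258 Gt / ρ_w = 2.580×10^14 kg / 1025 kg m⁻³ = 2.517×10^11 m³.
Δh per year = 2.517×10^11 / 3.59×10^14 = 7.00×10^-4 m = 0.700 mm.

≈ 0.700 mm/yr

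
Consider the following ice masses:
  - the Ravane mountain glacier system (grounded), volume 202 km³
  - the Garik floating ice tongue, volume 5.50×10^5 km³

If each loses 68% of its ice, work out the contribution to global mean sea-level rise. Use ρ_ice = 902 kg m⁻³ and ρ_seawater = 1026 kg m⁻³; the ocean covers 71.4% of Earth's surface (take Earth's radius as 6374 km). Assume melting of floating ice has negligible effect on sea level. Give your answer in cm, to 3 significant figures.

≈ 0.0331 cm

Ravane: 0.68 × 202 km³ × (902/1026) = 120.8 km³ of water.
The Garik floating ice tongue is floating and already displaces its own weight of water, so its melt adds essentially nothing to sea level.
Total added water ≈ 1.208×10^11 m³ over 3.65×10^14 m² → Δh = 3.31×10^-4 m = 0.0331 cm.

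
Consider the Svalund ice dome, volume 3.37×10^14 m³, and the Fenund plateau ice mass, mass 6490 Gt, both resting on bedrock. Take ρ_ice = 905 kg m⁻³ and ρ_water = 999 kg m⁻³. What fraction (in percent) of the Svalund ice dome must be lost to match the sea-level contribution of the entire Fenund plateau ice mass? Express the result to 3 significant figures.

≈ 2.13 %

Equal sea-level rise means equal mass of meltwater, i.e. equal mass of ice lost.
Ice mass of Fenund: 6.490×10^15 kg; ice mass of Svalund: 3.050×10^17 kg.
Fraction required = 6.490×10^15 / 3.050×10^17 = 0.0213 → 2.13 %.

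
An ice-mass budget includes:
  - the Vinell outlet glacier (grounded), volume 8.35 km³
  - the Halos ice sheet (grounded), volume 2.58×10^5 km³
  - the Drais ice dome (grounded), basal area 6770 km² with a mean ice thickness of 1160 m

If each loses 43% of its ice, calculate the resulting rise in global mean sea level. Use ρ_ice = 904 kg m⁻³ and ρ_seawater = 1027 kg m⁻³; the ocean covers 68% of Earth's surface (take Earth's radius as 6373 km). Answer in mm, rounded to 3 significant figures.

Vinell: 0.43 × 8.35 km³ × (904/1027) = 3.160 km³ of water.
Halos: 0.43 × 2.58×10^5 km³ × (904/1027) = 9.765×10^4 km³ of water.
Drais: ice volume = 6770 km² × 1160 m = 7853 km³; 0.43 × 7853 × (904/1027) = 2972 km³ of water.
Total added water ≈ 1.006×10^14 m³ over 3.47×10^14 m² → Δh = 0.290 m = 290 mm.

≈ 290 mm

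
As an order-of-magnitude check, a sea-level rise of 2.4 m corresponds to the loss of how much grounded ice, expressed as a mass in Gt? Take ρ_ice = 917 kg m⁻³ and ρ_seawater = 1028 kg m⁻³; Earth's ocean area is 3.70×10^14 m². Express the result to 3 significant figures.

≈ 9.13×10^5 Gt

Required water volume = Δh × A = 2.4 m × 3.70×10^14 m² = 8.880×10^14 m³.
ρ_w = 1028 kg m⁻³, so the mass of water = 8.880×10^14 m³ × 1028 kg m⁻³ = 9.129×10^17 kg = 9.13×10^5 Gt (and the same mass of ice, by conservation).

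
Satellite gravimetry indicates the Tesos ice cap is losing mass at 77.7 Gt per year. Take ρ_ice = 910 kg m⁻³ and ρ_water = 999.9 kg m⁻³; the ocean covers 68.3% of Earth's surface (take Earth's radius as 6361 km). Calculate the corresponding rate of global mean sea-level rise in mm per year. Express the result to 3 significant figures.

≈ 0.224 mm/yr

ρ_w = 999.9 kg m⁻³. Annual water volume added = 77.7 Gt / ρ_w = 7.770×10^13 kg / 999.9 kg m⁻³ = 7.771×10^10 m³.
Δh per year = 7.771×10^10 / 3.47×10^14 = 2.24×10^-4 m = 0.224 mm.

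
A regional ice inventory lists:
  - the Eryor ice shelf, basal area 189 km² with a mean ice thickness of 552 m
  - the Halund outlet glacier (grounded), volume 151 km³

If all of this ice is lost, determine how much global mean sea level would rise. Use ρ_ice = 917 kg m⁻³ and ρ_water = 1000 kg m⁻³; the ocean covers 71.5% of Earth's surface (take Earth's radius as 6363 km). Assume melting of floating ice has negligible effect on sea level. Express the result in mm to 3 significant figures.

The Eryor ice shelf is floating and already displaces its own weight of water, so its melt adds essentially nothing to sea level.
Halund: 151 km³ × (917/1000) = 138.5 km³ of water.
Total added water ≈ 1.385×10^11 m³ over 3.64×10^14 m² → Δh = 3.81×10^-4 m = 0.381 mm.

≈ 0.381 mm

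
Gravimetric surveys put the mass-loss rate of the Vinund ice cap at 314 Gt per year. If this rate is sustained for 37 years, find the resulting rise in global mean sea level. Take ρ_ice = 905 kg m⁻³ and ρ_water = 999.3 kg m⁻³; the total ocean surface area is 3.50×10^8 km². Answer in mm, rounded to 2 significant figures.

≈ 33 mm

Total mass lost = 314 Gt/yr × 37 yr = 1.162×10^4 Gt = 1.162×10^16 kg.
ρ_w = 999.3 kg m⁻³, so water volume = 1.162×10^16 / 999.3 = 1.163×10^13 m³.
Δh = 1.163×10^13 / 3.50×10^14 = 0.0332 m = 33 mm.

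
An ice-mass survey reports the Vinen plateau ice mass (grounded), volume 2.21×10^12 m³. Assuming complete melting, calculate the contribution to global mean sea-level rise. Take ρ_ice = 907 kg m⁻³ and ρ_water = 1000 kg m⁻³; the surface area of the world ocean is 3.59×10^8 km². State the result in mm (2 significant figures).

≈ 5.6 mm

Vinen: 2.21×10^12 m³ × (907/1000) = 2.004×10^12 m³ of water.
Spread over 3.59×10^14 m² of ocean, Δh = 2.004×10^12 / 3.59×10^14 = 5.58×10^-3 m = 5.6 mm.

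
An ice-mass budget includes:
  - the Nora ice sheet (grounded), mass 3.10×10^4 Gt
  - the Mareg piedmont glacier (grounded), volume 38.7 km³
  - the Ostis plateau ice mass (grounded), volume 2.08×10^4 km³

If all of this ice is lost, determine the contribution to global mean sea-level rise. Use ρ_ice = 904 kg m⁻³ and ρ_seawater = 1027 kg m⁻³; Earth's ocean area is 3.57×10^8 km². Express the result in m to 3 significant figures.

Nora: 3.10×10^4 Gt = 3.100×10^16 kg; dividing by ρ_w = 1027 kg m⁻³ gives 3.019×10^13 m³ of water.
Mareg: 38.7 km³ × (904/1027) = 34.07 km³ of water.
Ostis: 2.08×10^4 km³ × (904/1027) = 1.831×10^4 km³ of water.
Total added water ≈ 4.853×10^13 m³ over 3.57×10^14 m² → Δh = 0.136 m.

≈ 0.136 m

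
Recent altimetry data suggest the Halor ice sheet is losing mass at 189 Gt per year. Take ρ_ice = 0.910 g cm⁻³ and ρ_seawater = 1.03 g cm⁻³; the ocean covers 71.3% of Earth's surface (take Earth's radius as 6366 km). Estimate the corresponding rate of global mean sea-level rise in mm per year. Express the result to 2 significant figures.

≈ 0.51 mm/yr

ρ_w = 1.03 g cm⁻³ = 1030 kg m⁻³. Annual water volume added = 189 Gt / ρ_w = 1.890×10^14 kg / 1030 kg m⁻³ = 1.835×10^11 m³.
Δh per year = 1.835×10^11 / 3.63×10^14 = 5.05×10^-4 m = 0.51 mm.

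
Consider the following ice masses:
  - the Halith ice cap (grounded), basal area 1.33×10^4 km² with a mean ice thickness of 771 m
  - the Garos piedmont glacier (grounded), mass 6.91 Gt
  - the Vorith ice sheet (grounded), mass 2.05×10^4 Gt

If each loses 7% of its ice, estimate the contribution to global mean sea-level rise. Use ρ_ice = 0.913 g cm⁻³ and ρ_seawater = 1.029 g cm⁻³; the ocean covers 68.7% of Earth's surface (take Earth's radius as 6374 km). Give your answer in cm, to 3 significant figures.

Halith: ice volume = 1.33×10^4 km² × 771 m = 1.025×10^4 km³; 0.07 × 1.025×10^4 × (913/1029) = 636.9 km³ of water.
Garos: 0.07 × 6.91 Gt = 4.837×10^11 kg; dividing by ρ_w = 1.029 g cm⁻³ = 1029 kg m⁻³ gives 4.701×10^8 m³ of water.
Vorith: 0.07 × 2.05×10^4 Gt = 1.435×10^15 kg; dividing by ρ_w = 1029 kg m⁻³ gives 1.395×10^12 m³ of water.
Total added water ≈ 2.032×10^12 m³ over 3.51×10^14 m² → Δh = 5.79×10^-3 m = 0.579 cm.

≈ 0.579 cm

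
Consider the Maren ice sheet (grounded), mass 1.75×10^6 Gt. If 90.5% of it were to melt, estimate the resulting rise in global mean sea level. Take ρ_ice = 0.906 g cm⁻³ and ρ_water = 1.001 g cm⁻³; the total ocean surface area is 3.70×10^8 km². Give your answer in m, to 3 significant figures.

Maren: 0.905 × 1.75×10^6 Gt = 1.584×10^18 kg; dividing by ρ_w = 1.001 g cm⁻³ = 1001 kg m⁻³ gives 1.582×10^15 m³ of water.
Spread over 3.70×10^14 m² of ocean, Δh = 1.582×10^15 / 3.70×10^14 = 4.28 m.

≈ 4.28 m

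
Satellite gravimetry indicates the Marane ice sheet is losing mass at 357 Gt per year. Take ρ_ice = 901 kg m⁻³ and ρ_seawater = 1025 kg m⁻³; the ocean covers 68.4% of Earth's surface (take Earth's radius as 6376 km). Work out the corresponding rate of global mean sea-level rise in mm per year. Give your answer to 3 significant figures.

ρ_w = 1025 kg m⁻³. Annual water volume added = 357 Gt / ρ_w = 3.570×10^14 kg / 1025 kg m⁻³ = 3.483×10^11 m³.
Δh per year = 3.483×10^11 / 3.49×10^14 = 9.97×10^-4 m = 0.997 mm.

≈ 0.997 mm/yr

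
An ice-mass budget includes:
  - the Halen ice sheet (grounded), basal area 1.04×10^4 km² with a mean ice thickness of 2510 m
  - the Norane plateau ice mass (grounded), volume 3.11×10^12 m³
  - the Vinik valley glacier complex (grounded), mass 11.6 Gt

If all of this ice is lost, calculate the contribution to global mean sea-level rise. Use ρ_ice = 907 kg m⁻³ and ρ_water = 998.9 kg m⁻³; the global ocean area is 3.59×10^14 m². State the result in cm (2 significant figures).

≈ 7.4 cm

Halen: ice volume = 1.04×10^4 km² × 2510 m = 2.610×10^4 km³; 2.610×10^4 × (907/998.9) = 2.370×10^4 km³ of water.
Norane: 3.11×10^12 m³ × (907/998.9) = 2.824×10^12 m³ of water.
Vinik: 11.6 Gt = 1.160×10^13 kg; dividing by ρ_w = 998.9 kg m⁻³ gives 1.161×10^10 m³ of water.
Total added water ≈ 2.654×10^13 m³ over 3.59×10^14 m² → Δh = 0.0739 m = 7.4 cm.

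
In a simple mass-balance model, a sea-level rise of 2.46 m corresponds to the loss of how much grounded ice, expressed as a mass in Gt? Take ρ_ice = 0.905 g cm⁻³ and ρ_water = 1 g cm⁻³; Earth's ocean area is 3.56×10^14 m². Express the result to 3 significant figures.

Required water volume = Δh × A = 2.46 m × 3.56×10^14 m² = 8.758×10^14 m³.
ρ_w = 1 g cm⁻³ = 1000 kg m⁻³, so the mass of water = 8.758×10^14 m³ × 1000 kg m⁻³ = 8.758×10^17 kg = 8.76×10^5 Gt (and the same mass of ice, by conservation).

≈ 8.76×10^5 Gt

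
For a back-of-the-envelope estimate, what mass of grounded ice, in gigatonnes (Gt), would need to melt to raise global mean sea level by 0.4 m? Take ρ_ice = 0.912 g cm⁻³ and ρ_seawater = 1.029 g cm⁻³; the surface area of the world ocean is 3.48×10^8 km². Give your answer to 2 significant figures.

Required water volume = Δh × A = 0.4 m × 3.48×10^14 m² = 1.392×10^14 m³.
ρ_w = 1.029 g cm⁻³ = 1029 kg m⁻³, so the mass of water = 1.392×10^14 m³ × 1029 kg m⁻³ = 1.432×10^17 kg = 1.4×10^5 Gt (and the same mass of ice, by conservation).

≈ 1.4×10^5 Gt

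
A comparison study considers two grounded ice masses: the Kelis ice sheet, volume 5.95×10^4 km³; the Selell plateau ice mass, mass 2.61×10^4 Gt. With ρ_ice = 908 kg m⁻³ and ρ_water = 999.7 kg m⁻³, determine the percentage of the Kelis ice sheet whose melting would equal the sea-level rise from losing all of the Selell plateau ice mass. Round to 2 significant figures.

Equal sea-level rise means equal mass of meltwater, i.e. equal mass of ice lost.
Ice mass of Selell: 2.610×10^16 kg; ice mass of Kelis: 5.403×10^16 kg.
Fraction required = 2.610×10^16 / 5.403×10^16 = 0.483 → 48 %.

≈ 48 %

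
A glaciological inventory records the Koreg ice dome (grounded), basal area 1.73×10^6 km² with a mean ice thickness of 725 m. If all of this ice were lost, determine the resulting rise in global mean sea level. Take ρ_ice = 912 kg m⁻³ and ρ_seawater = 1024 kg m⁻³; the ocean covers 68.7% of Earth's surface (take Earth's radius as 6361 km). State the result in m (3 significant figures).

Koreg: ice volume = 1.73×10^6 km² × 725 m = 1.254×10^6 km³; 1.254×10^6 × (912/1024) = 1.117×10^6 km³ of water.
Spread over 3.49×10^14 m² of ocean, Δh = 1.117×10^15 / 3.49×10^14 = 3.20 m.

≈ 3.20 m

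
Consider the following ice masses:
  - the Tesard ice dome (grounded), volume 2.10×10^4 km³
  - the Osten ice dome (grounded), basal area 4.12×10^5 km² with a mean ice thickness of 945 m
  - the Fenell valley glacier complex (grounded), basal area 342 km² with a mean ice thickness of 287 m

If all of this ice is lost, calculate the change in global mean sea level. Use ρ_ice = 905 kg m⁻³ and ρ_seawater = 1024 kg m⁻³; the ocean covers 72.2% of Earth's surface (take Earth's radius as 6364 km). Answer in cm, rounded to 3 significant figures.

Tesard: 2.10×10^4 km³ × (905/1024) = 1.856×10^4 km³ of water.
Osten: ice volume = 4.12×10^5 km² × 945 m = 3.893×10^5 km³; 3.893×10^5 × (905/1024) = 3.441×10^5 km³ of water.
Fenell: ice volume = 342 km² × 287 m = 98.15 km³; 98.15 × (905/1024) = 86.75 km³ of water.
Total added water ≈ 3.627×10^14 m³ over 3.67×10^14 m² → Δh = 0.987 m = 98.7 cm.

≈ 98.7 cm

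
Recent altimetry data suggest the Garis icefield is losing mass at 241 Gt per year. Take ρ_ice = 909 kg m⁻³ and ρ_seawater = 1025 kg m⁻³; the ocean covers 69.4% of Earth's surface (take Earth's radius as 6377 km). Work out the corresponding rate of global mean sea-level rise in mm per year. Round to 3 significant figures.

ρ_w = 1025 kg m⁻³. Annual water volume added = 241 Gt / ρ_w = 2.410×10^14 kg / 1025 kg m⁻³ = 2.351×10^11 m³.
Δh per year = 2.351×10^11 / 3.55×10^14 = 6.63×10^-4 m = 0.663 mm.

≈ 0.663 mm/yr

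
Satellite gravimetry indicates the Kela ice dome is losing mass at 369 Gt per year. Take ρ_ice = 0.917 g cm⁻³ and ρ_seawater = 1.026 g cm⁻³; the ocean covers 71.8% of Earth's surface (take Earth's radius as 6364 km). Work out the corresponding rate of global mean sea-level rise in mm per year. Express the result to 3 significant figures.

ρ_w = 1.026 g cm⁻³ = 1026 kg m⁻³. Annual water volume added = 369 Gt / ρ_w = 3.690×10^14 kg / 1026 kg m⁻³ = 3.596×10^11 m³.
Δh per year = 3.596×10^11 / 3.65×10^14 = 9.84×10^-4 m = 0.984 mm.

≈ 0.984 mm/yr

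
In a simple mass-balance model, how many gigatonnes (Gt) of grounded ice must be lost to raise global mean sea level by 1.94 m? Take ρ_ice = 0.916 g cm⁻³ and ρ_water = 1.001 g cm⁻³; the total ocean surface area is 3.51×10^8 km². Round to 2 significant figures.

≈ 6.8×10^5 Gt

Required water volume = Δh × A = 1.94 m × 3.51×10^14 m² = 6.809×10^14 m³.
ρ_w = 1.001 g cm⁻³ = 1001 kg m⁻³, so the mass of water = 6.809×10^14 m³ × 1001 kg m⁻³ = 6.816×10^17 kg = 6.8×10^5 Gt (and the same mass of ice, by conservation).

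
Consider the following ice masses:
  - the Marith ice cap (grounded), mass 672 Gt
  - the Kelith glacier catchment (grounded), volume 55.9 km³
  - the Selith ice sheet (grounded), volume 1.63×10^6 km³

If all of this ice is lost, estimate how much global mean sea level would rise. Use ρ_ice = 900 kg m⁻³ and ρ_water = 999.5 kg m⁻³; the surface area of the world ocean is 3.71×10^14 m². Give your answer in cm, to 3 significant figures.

Marith: 672 Gt = 6.720×10^14 kg; dividing by ρ_w = 999.5 kg m⁻³ gives 6.723×10^11 m³ of water.
Kelith: 55.9 km³ × (900/999.5) = 50.34 km³ of water.
Selith: 1.63×10^6 km³ × (900/999.5) = 1.468×10^6 km³ of water.
Total added water ≈ 1.468×10^15 m³ over 3.71×10^14 m² → Δh = 3.96 m = 396 cm.

≈ 396 cm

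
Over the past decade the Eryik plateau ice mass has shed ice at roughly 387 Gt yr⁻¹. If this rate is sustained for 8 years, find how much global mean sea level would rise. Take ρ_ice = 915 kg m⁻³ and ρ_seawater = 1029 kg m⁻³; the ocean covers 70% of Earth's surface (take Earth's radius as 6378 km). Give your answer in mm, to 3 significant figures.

Total mass lost = 387 Gt/yr × 8 yr = 3096 Gt = 3.096×10^15 kg.
ρ_w = 1029 kg m⁻³, so water volume = 3.096×10^15 / 1029 = 3.009×10^12 m³.
Δh = 3.009×10^12 / 3.58×10^14 = 8.41×10^-3 m = 8.41 mm.

≈ 8.41 mm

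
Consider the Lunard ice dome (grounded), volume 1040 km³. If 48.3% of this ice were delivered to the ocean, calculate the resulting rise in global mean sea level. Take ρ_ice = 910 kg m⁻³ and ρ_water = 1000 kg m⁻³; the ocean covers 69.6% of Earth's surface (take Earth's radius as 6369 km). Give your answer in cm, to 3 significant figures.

Lunard: 0.483 × 1040 km³ × (910/1000) = 457.1 km³ of water.
Spread over 3.55×10^14 m² of ocean, Δh = 4.571×10^11 / 3.55×10^14 = 1.29×10^-3 m = 0.129 cm.

≈ 0.129 cm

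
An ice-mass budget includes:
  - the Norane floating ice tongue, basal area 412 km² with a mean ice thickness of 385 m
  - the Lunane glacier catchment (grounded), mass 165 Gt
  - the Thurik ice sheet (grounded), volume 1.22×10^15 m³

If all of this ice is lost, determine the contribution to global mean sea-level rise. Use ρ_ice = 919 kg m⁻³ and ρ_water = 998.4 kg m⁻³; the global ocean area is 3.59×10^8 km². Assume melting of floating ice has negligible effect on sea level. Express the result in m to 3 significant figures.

≈ 3.13 m

The Norane floating ice tongue is floating and already displaces its own weight of water, so its melt adds essentially nothing to sea level.
Lunane: 165 Gt = 1.650×10^14 kg; dividing by ρ_w = 998.4 kg m⁻³ gives 1.653×10^11 m³ of water.
Thurik: 1.22×10^15 m³ × (919/998.4) = 1.123×10^15 m³ of water.
Total added water ≈ 1.123×10^15 m³ over 3.59×10^14 m² → Δh = 3.13 m.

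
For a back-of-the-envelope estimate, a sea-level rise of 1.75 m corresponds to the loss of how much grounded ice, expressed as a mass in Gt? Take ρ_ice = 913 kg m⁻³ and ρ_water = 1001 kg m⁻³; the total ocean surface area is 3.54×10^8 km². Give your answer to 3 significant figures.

Required water volume = Δh × A = 1.75 m × 3.54×10^14 m² = 6.195×10^14 m³.
ρ_w = 1001 kg m⁻³, so the mass of water = 6.195×10^14 m³ × 1001 kg m⁻³ = 6.201×10^17 kg = 6.20×10^5 Gt (and the same mass of ice, by conservation).

≈ 6.20×10^5 Gt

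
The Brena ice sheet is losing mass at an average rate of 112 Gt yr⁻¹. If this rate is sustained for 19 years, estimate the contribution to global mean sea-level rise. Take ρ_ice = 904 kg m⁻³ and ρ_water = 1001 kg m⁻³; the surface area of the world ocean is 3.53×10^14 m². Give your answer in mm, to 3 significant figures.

Total mass lost = 112 Gt/yr × 19 yr = 2128 Gt = 2.128×10^15 kg.
ρ_w = 1001 kg m⁻³, so water volume = 2.128×10^15 / 1001 = 2.126×10^12 m³.
Δh = 2.126×10^12 / 3.53×10^14 = 6.02×10^-3 m = 6.02 mm.

≈ 6.02 mm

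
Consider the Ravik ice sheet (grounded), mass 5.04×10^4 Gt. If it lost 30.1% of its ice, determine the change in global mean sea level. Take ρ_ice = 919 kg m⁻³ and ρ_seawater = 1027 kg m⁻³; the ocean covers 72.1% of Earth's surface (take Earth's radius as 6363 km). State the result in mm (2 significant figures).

≈ 40 mm

Ravik: 0.301 × 5.04×10^4 Gt = 1.517×10^16 kg; dividing by ρ_w = 1027 kg m⁻³ gives 1.477×10^13 m³ of water.
Spread over 3.67×10^14 m² of ocean, Δh = 1.477×10^13 / 3.67×10^14 = 0.0403 m = 40 mm.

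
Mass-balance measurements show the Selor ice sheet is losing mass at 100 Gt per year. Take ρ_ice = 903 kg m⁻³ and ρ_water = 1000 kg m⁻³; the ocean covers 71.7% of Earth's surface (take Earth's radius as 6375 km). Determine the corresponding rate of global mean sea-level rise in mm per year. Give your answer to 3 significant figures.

≈ 0.273 mm/yr

ρ_w = 1000 kg m⁻³. Annual water volume added = 100 Gt / ρ_w = 1.000×10^14 kg / 1000 kg m⁻³ = 1.000×10^11 m³.
Δh per year = 1.000×10^11 / 3.66×10^14 = 2.73×10^-4 m = 0.273 mm.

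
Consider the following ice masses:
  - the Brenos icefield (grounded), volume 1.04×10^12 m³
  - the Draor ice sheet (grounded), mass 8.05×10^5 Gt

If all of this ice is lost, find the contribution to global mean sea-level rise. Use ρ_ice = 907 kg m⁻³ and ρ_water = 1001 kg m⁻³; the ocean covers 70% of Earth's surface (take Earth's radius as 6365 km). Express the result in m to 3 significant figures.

Brenos: 1.04×10^12 m³ × (907/1001) = 9.423×10^11 m³ of water.
Draor: 8.05×10^5 Gt = 8.050×10^17 kg; dividing by ρ_w = 1001 kg m⁻³ gives 8.042×10^14 m³ of water.
Total added water ≈ 8.051×10^14 m³ over 3.56×10^14 m² → Δh = 2.26 m.

≈ 2.26 m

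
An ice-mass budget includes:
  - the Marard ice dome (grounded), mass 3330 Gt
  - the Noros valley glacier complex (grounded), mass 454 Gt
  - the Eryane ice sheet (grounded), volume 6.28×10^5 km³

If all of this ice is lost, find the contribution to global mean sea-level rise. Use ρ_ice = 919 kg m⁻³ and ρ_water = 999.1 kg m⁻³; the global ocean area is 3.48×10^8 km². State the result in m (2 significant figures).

≈ 1.7 m

Marard: 3330 Gt = 3.330×10^15 kg; dividing by ρ_w = 999.1 kg m⁻³ gives 3.333×10^12 m³ of water.
Noros: 454 Gt = 4.540×10^14 kg; dividing by ρ_w = 999.1 kg m⁻³ gives 4.544×10^11 m³ of water.
Eryane: 6.28×10^5 km³ × (919/999.1) = 5.777×10^5 km³ of water.
Total added water ≈ 5.814×10^14 m³ over 3.48×10^14 m² → Δh = 1.67 m.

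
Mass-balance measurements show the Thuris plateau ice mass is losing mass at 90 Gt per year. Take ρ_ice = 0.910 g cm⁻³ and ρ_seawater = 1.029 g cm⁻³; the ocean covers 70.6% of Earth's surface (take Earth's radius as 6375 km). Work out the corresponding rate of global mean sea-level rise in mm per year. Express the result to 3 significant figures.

≈ 0.243 mm/yr

ρ_w = 1.029 g cm⁻³ = 1029 kg m⁻³. Annual water volume added = 90 Gt / ρ_w = 9.000×10^13 kg / 1029 kg m⁻³ = 8.746×10^10 m³.
Δh per year = 8.746×10^10 / 3.61×10^14 = 2.43×10^-4 m = 0.243 mm.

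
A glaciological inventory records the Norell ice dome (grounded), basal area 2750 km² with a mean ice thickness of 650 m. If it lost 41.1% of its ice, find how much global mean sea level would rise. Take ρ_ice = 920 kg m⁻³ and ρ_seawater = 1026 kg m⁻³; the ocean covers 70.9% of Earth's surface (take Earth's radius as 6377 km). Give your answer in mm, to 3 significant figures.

≈ 1.82 mm

Norell: ice volume = 2750 km² × 650 m = 1788 km³; 0.411 × 1788 × (920/1026) = 658.8 km³ of water.
Spread over 3.62×10^14 m² of ocean, Δh = 6.588×10^11 / 3.62×10^14 = 1.82×10^-3 m = 1.82 mm.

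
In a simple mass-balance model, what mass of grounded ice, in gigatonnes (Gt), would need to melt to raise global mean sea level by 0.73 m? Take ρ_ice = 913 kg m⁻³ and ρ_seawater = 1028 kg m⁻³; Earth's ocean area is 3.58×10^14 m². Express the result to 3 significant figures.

≈ 2.69×10^5 Gt

Required water volume = Δh × A = 0.73 m × 3.58×10^14 m² = 2.613×10^14 m³.
ρ_w = 1028 kg m⁻³, so the mass of water = 2.613×10^14 m³ × 1028 kg m⁻³ = 2.687×10^17 kg = 2.69×10^5 Gt (and the same mass of ice, by conservation).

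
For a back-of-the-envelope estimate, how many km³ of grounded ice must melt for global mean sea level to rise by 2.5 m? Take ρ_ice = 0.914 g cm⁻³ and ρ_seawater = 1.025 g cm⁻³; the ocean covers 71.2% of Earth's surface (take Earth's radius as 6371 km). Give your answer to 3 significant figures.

Required water volume = Δh × A = 2.5 m × 3.63×10^14 m² = 9.079×10^14 m³ = 9.079×10^5 km³.
Ice volume = water volume × ρ_w/ρ_ice = 9.079×10^5 × 1025/914 = 1.02×10^6 km³.

≈ 1.02×10^6 km³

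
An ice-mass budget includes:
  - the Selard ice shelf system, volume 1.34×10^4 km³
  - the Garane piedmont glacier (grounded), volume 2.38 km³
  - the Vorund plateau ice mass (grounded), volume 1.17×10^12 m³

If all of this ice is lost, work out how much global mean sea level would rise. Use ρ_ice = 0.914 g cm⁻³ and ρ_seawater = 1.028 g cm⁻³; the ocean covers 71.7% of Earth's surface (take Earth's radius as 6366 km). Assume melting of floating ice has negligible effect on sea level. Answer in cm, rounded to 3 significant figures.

≈ 0.285 cm

The Selard ice shelf system is floating and already displaces its own weight of water, so its melt adds essentially nothing to sea level.
Garane: 2.38 km³ × (914/1028) = 2.116 km³ of water.
Vorund: 1.17×10^12 m³ × (914/1028) = 1.040×10^12 m³ of water.
Total added water ≈ 1.042×10^12 m³ over 3.65×10^14 m² → Δh = 2.85×10^-3 m = 0.285 cm.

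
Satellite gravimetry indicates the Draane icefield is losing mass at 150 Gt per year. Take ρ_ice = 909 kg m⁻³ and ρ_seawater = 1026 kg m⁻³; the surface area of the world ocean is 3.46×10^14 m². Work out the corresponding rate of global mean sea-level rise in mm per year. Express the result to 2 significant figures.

ρ_w = 1026 kg m⁻³. Annual water volume added = 150 Gt / ρ_w = 1.500×10^14 kg / 1026 kg m⁻³ = 1.462×10^11 m³.
Δh per year = 1.462×10^11 / 3.46×10^14 = 4.23×10^-4 m = 0.42 mm.

≈ 0.42 mm/yr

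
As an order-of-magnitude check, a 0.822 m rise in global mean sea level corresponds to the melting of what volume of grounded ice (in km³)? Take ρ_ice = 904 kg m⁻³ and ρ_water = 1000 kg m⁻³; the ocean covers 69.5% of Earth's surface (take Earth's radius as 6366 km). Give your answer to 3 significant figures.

≈ 3.22×10^5 km³

Required water volume = Δh × A = 0.822 m × 3.54×10^14 m² = 2.909×10^14 m³ = 2.909×10^5 km³.
Ice volume = water volume × ρ_w/ρ_ice = 2.909×10^5 × 1000/904 = 3.22×10^5 km³.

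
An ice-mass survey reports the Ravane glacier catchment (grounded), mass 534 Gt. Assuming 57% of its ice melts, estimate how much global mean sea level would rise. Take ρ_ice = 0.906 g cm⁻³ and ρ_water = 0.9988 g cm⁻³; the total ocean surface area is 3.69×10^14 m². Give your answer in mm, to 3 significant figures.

Ravane: 0.57 × 534 Gt = 3.044×10^14 kg; dividing by ρ_w = 0.9988 g cm⁻³ = 998.8 kg m⁻³ gives 3.047×10^11 m³ of water.
Spread over 3.69×10^14 m² of ocean, Δh = 3.047×10^11 / 3.69×10^14 = 8.26×10^-4 m = 0.826 mm.

≈ 0.826 mm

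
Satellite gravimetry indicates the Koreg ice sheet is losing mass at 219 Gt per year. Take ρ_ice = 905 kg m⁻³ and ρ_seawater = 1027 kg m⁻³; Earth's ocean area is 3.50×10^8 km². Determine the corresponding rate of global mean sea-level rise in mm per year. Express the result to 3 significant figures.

≈ 0.609 mm/yr

ρ_w = 1027 kg m⁻³. Annual water volume added = 219 Gt / ρ_w = 2.190×10^14 kg / 1027 kg m⁻³ = 2.132×10^11 m³.
Δh per year = 2.132×10^11 / 3.50×10^14 = 6.09×10^-4 m = 0.609 mm.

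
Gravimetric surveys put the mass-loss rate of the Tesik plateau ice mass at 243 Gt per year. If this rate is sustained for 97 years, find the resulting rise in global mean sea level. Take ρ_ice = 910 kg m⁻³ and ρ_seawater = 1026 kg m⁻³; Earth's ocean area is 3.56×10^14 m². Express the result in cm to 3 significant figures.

Total mass lost = 243 Gt/yr × 97 yr = 2.357×10^4 Gt = 2.357×10^16 kg.
ρ_w = 1026 kg m⁻³, so water volume = 2.357×10^16 / 1026 = 2.297×10^13 m³.
Δh = 2.297×10^13 / 3.56×10^14 = 0.0645 m = 6.45 cm.

≈ 6.45 cm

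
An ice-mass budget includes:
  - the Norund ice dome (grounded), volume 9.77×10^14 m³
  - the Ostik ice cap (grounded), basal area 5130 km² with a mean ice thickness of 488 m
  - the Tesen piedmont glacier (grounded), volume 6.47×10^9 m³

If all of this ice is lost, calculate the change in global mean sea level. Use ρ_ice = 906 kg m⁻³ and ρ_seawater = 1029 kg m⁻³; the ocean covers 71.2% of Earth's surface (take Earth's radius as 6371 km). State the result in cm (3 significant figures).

Norund: 9.77×10^14 m³ × (906/1029) = 8.602×10^14 m³ of water.
Ostik: ice volume = 5130 km² × 488 m = 2503 km³; 2503 × (906/1029) = 2204 km³ of water.
Tesen: 6.47×10^9 m³ × (906/1029) = 5.697×10^9 m³ of water.
Total added water ≈ 8.624×10^14 m³ over 3.63×10^14 m² → Δh = 2.37 m = 237 cm.

≈ 237 cm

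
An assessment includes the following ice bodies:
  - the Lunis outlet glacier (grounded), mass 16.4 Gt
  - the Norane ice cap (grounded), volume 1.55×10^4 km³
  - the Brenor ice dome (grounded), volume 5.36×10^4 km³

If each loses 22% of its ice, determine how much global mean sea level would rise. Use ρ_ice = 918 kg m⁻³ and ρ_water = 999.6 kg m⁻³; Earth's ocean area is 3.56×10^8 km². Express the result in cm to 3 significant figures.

≈ 3.92 cm

Lunis: 0.22 × 16.4 Gt = 3.608×10^12 kg; dividing by ρ_w = 999.6 kg m⁻³ gives 3.609×10^9 m³ of water.
Norane: 0.22 × 1.55×10^4 km³ × (918/999.6) = 3132 km³ of water.
Brenor: 0.22 × 5.36×10^4 km³ × (918/999.6) = 1.083×10^4 km³ of water.
Total added water ≈ 1.396×10^13 m³ over 3.56×10^14 m² → Δh = 0.0392 m = 3.92 cm.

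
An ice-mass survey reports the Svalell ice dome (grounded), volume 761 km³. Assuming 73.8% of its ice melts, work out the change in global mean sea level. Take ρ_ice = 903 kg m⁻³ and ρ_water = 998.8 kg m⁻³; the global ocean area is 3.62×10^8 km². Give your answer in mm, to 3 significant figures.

≈ 1.40 mm

Svalell: 0.738 × 761 km³ × (903/998.8) = 507.8 km³ of water.
Spread over 3.62×10^14 m² of ocean, Δh = 5.078×10^11 / 3.62×10^14 = 1.40×10^-3 m = 1.40 mm.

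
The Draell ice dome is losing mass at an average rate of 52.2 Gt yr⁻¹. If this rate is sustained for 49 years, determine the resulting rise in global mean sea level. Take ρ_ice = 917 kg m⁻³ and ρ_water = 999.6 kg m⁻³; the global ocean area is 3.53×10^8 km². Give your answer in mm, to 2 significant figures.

Total mass lost = 52.2 Gt/yr × 49 yr = 2558 Gt = 2.558×10^15 kg.
ρ_w = 999.6 kg m⁻³, so water volume = 2.558×10^15 / 999.6 = 2.559×10^12 m³.
Δh = 2.559×10^12 / 3.53×10^14 = 7.25×10^-3 m = 7.2 mm.

≈ 7.2 mm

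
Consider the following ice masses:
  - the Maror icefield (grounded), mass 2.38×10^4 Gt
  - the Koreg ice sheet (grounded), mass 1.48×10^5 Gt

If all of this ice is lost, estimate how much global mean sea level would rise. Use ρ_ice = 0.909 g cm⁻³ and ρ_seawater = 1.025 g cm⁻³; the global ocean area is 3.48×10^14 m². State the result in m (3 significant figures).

≈ 0.482 m

Maror: 2.38×10^4 Gt = 2.380×10^16 kg; dividing by ρ_w = 1.025 g cm⁻³ = 1025 kg m⁻³ gives 2.322×10^13 m³ of water.
Koreg: 1.48×10^5 Gt = 1.480×10^17 kg; dividing by ρ_w = 1025 kg m⁻³ gives 1.444×10^14 m³ of water.
Total added water ≈ 1.676×10^14 m³ over 3.48×10^14 m² → Δh = 0.482 m.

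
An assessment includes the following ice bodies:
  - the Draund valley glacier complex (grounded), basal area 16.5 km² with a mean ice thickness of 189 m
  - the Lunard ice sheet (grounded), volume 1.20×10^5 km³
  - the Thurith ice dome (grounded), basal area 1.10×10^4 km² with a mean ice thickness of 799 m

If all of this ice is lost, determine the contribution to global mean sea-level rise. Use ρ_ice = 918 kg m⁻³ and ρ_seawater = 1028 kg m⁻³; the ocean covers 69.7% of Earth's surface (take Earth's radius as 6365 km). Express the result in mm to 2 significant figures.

Draund: ice volume = 16.5 km² × 189 m = 3.119 km³; 3.119 × (918/1028) = 2.785 km³ of water.
Lunard: 1.20×10^5 km³ × (918/1028) = 1.072×10^5 km³ of water.
Thurith: ice volume = 1.10×10^4 km² × 799 m = 8789 km³; 8789 × (918/1028) = 7849 km³ of water.
Total added water ≈ 1.150×10^14 m³ over 3.55×10^14 m² → Δh = 0.324 m = 320 mm.

≈ 320 mm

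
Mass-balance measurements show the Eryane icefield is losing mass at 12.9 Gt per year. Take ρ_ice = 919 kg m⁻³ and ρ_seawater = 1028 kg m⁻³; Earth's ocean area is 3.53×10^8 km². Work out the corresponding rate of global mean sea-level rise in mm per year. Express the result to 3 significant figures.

ρ_w = 1028 kg m⁻³. Annual water volume added = 12.9 Gt / ρ_w = 1.290×10^13 kg / 1028 kg m⁻³ = 1.255×10^10 m³.
Δh per year = 1.255×10^10 / 3.53×10^14 = 3.55×10^-5 m = 0.0355 mm.

≈ 0.0355 mm/yr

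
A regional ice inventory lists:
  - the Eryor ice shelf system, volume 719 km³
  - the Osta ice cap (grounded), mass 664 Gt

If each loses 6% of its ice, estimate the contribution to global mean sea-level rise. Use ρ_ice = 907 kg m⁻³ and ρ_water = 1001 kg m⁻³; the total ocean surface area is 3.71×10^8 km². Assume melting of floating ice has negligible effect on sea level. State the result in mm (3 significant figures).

≈ 0.107 mm

The Eryor ice shelf system is floating and already displaces its own weight of water, so its melt adds essentially nothing to sea level.
Osta: 0.06 × 664 Gt = 3.984×10^13 kg; dividing by ρ_w = 1001 kg m⁻³ gives 3.980×10^10 m³ of water.
Total added water ≈ 3.980×10^10 m³ over 3.71×10^14 m² → Δh = 1.07×10^-4 m = 0.107 mm.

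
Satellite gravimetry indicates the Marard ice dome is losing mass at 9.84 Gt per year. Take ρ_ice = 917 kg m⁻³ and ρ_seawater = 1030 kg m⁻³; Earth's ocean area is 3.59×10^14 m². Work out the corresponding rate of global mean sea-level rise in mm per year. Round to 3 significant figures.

≈ 0.0266 mm/yr

ρ_w = 1030 kg m⁻³. Annual water volume added = 9.84 Gt / ρ_w = 9.840×10^12 kg / 1030 kg m⁻³ = 9.553×10^9 m³.
Δh per year = 9.553×10^9 / 3.59×10^14 = 2.66×10^-5 m = 0.0266 mm.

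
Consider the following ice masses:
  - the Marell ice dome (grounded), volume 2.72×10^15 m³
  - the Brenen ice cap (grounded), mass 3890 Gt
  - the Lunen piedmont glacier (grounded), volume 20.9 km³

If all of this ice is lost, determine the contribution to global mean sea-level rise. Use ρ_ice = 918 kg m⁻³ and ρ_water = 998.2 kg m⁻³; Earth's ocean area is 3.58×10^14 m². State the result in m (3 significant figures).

≈ 7.00 m

Marell: 2.72×10^15 m³ × (918/998.2) = 2.501×10^15 m³ of water.
Brenen: 3890 Gt = 3.890×10^15 kg; dividing by ρ_w = 998.2 kg m⁻³ gives 3.897×10^12 m³ of water.
Lunen: 20.9 km³ × (918/998.2) = 19.22 km³ of water.
Total added water ≈ 2.505×10^15 m³ over 3.58×10^14 m² → Δh = 7.00 m.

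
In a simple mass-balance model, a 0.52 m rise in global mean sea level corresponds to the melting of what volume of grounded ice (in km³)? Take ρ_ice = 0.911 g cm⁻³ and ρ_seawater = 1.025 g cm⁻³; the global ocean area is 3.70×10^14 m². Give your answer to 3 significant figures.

Required water volume = Δh × A = 0.52 m × 3.70×10^14 m² = 1.924×10^14 m³ = 1.924×10^5 km³.
Ice volume = water volume × ρ_w/ρ_ice = 1.924×10^5 × 1025/911 = 2.16×10^5 km³.

≈ 2.16×10^5 km³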